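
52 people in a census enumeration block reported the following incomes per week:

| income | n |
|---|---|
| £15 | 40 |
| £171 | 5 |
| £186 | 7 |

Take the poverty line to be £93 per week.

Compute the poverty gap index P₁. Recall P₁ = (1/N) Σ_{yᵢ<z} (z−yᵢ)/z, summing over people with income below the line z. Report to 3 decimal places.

Below the line: 40×£15 (q = 40 of N = 52).
Relative gaps: (93−15)/93 = 0.8387 (×40).
Σ = 33.548387. Dividing by the full population N = 52 gives P₁ = 0.645.

0.645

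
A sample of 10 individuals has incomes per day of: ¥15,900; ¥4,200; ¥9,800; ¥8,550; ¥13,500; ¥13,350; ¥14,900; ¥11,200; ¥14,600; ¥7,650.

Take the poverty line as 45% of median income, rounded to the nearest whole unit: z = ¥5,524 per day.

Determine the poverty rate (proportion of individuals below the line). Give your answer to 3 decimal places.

0.100

1 of the 10 individuals have income below ¥5,524.
H = 1/10 = 0.100.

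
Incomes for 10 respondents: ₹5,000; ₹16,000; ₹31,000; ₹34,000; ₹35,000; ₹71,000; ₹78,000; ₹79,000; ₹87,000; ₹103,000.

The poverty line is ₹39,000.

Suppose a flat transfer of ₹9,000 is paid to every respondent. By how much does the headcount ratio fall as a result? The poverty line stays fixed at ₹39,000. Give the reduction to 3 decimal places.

0.300

Before: below the line — ₹5,000, ₹16,000, ₹31,000, ₹34,000, ₹35,000; headcount ratio = 0.50000.
After the ₹9,000 transfer: below the line — ₹14,000, ₹25,000; headcount ratio = 0.20000.
Reduction = 0.50000 − 0.20000 = 0.300.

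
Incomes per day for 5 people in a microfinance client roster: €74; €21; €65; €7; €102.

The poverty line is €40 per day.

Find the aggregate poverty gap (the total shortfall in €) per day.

Below z: €7, €21 (q = 2 of N = 5).
Individual gaps: 40−7 = 33; 40−21 = 19.
Aggregate gap = €52.

€52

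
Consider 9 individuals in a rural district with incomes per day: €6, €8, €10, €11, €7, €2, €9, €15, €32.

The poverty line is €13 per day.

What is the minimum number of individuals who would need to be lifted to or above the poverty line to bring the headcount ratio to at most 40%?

4

Currently q = 7 of N = 9 are below the line (H = 0.778).
A headcount ratio of at most 40% allows at most ⌊0.40 × 9⌋ = 3 poor individuals.
So at least 7 − 3 = 4 must be lifted.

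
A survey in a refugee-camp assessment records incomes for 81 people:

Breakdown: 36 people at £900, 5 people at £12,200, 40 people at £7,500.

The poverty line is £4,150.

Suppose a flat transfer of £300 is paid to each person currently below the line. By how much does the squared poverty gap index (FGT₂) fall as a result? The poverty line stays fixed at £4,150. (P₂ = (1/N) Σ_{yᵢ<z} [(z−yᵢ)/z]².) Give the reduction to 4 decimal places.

0.0480

Before: below the line — 36×£900; squared poverty gap index (FGT₂) = 0.272576.
After the £300 transfer: below the line — 36×£1,200; squared poverty gap index (FGT₂) = 0.224577.
Reduction = 0.272576 − 0.224577 = 0.0480.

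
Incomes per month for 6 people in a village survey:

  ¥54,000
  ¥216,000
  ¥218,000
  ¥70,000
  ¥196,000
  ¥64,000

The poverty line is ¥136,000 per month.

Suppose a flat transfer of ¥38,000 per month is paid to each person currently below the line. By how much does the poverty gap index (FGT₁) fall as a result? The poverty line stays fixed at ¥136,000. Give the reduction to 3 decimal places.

Before: below the line — ¥54,000, ¥64,000, ¥70,000; poverty gap index (FGT₁) = 0.26961.
After the ¥38,000 transfer: below the line — ¥92,000, ¥102,000, ¥108,000; poverty gap index (FGT₁) = 0.12990.
Reduction = 0.26961 − 0.12990 = 0.140.

0.140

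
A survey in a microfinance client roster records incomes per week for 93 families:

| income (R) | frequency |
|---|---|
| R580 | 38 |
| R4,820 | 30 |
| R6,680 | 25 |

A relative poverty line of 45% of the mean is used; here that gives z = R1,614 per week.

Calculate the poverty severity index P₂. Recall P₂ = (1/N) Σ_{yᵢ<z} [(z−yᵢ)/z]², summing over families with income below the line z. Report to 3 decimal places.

Below z: 38×R580 (q = 38 of N = 93).
Normalized shortfalls: (1614−580)/1614 = 0.6406 (×38).
Squared: 0.4104 (×38).
Sum = 15.596158; P₂ = 15.596158 / 93 = 0.168.

0.168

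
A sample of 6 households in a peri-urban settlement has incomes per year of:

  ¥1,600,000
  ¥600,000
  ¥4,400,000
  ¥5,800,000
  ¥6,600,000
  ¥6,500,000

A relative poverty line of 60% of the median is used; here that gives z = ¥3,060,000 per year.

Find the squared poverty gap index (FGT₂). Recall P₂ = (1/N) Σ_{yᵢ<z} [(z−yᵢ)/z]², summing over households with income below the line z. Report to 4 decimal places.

0.1457

Incomes under z: ¥600,000, ¥1,600,000 (q = 2 of N = 6).
Relative gaps: (3060000−600000)/3060000 = 0.8039; (3060000−1600000)/3060000 = 0.4771.
Squared: 0.6463; 0.2276.
Sum = 0.873937; P₂ = 0.873937 / 6 = 0.1457.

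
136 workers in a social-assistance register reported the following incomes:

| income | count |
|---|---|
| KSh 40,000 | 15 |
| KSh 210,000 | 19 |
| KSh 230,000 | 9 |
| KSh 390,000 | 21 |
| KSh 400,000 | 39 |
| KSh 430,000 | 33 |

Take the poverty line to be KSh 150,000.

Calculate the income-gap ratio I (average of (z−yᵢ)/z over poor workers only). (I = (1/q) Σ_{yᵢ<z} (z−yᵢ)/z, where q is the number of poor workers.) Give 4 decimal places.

Poor units: 15×KSh 40,000 (q = 15 of N = 136).
Relative gaps: 0.7333 (×15); sum = 11.000000.
The income-gap ratio divides by q (the poor only): 11.000000 / 15 = 0.7333.

0.7333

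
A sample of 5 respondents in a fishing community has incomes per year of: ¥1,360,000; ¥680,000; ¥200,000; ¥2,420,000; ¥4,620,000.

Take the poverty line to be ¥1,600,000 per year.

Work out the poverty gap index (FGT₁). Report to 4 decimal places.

Below z: ¥200,000, ¥680,000, ¥1,360,000 (q = 3 of N = 5).
Gap ratios (z−y)/z: (1600000−200000)/1600000 = 0.8750; (1600000−680000)/1600000 = 0.5750; (1600000−1360000)/1600000 = 0.1500.
Σ = 1.600000. Dividing by the full population N = 5 gives P₁ = 0.3200.

0.3200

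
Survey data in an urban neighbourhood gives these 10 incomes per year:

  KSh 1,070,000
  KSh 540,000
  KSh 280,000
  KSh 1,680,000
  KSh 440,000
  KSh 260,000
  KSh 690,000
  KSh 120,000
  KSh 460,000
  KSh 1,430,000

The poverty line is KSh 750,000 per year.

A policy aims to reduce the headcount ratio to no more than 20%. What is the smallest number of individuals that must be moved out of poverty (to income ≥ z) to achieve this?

5

Currently q = 7 of N = 10 are below the line (H = 0.700).
A headcount ratio of at most 20% allows at most ⌊0.20 × 10⌋ = 2 poor individuals.
So at least 7 − 2 = 5 must be lifted.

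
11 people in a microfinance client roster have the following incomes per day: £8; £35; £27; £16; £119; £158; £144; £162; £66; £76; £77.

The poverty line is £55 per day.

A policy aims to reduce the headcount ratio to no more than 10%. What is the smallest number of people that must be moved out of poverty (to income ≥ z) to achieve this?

4 of the 11 people are poor, so H = 4/11 = 0.364.
A headcount ratio of at most 10% allows at most ⌊0.10 × 11⌋ = 1 poor people.
So at least 4 − 1 = 3 must be lifted.

3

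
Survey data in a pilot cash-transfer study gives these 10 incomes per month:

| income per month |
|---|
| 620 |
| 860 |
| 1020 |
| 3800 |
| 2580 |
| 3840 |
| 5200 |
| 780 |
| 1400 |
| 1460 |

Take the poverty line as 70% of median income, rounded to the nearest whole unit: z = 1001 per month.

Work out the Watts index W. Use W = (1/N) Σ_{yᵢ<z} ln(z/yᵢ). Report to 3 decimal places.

Below the line: 620, 780, 860 (q = 3 of N = 10).
Log shortfalls: ln(1001/620) = 0.4790; ln(1001/780) = 0.2495; ln(1001/860) = 0.1518.
W = 0.880319 / 10 = 0.088.

0.088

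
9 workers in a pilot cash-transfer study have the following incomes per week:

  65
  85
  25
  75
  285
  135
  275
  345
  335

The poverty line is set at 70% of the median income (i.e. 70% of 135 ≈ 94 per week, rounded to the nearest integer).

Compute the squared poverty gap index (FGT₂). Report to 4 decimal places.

0.0760

Poor units: 25, 65, 75, 85 (q = 4 of N = 9).
Gap ratios (z−y)/z: (94−25)/94 = 0.7340; (94−65)/94 = 0.3085; (94−75)/94 = 0.2021; (94−85)/94 = 0.0957.
Squared: 0.5388; 0.0952; 0.0409; 0.0092.
Sum = 0.684020; P₂ = 0.684020 / 9 = 0.0760.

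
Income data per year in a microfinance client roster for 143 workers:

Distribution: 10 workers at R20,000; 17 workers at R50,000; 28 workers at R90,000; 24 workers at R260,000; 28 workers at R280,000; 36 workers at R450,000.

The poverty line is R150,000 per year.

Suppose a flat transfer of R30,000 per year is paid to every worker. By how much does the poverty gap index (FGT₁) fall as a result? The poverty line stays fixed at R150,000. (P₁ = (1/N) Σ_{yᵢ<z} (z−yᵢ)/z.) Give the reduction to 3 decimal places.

Before: below the line — 10×R20,000, 17×R50,000, 28×R90,000; poverty gap index (FGT₁) = 0.21818.
After the R30,000 transfer: below the line — 10×R50,000, 17×R80,000, 28×R120,000; poverty gap index (FGT₁) = 0.14126.
Reduction = 0.21818 − 0.14126 = 0.077.

0.077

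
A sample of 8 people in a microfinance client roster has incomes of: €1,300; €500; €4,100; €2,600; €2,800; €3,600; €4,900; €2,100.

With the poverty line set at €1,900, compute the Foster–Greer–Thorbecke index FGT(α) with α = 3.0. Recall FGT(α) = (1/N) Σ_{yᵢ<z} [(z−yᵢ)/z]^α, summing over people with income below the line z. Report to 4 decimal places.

Below the line: €500, €1,300 (q = 2 of N = 8).
Gap ratios (z−y)/z: (1900−500)/1900 = 0.7368; (1900−1300)/1900 = 0.3158.
Raised to α = 3.0: 0.40006; 0.03149.
Sum = 0.431550; FGT(3.0) = 0.431550 / 8 = 0.0539.

0.0539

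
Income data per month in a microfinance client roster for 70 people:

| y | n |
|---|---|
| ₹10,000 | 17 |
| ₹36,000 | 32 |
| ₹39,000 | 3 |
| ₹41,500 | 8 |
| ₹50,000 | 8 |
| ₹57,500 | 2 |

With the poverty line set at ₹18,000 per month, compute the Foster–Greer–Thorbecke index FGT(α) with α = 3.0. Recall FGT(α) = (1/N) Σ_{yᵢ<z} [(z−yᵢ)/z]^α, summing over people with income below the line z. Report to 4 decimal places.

0.0213

Poor units: 17×₹10,000 (q = 17 of N = 70).
Normalized shortfalls: (18000−10000)/18000 = 0.4444 (×17).
Raised to α = 3.0: 0.08779 (×17).
Sum = 1.492455; FGT(3.0) = 1.492455 / 70 = 0.0213.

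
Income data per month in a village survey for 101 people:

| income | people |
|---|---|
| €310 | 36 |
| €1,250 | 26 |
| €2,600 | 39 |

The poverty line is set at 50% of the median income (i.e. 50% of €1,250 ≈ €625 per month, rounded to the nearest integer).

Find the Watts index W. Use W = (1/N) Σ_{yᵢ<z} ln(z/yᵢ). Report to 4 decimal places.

Incomes under z: 36×€310 (q = 36 of N = 101).
ln(z/y) terms: ln(625/310) = 0.7012 (×36).
W = 25.242457 / 101 = 0.2499.

0.2499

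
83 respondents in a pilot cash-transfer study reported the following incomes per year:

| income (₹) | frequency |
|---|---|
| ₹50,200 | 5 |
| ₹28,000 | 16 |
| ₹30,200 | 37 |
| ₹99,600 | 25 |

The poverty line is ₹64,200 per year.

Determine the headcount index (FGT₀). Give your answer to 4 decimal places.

58 of the 83 respondents have income below ₹64,200.
H = 58/83 = 0.6988.

0.6988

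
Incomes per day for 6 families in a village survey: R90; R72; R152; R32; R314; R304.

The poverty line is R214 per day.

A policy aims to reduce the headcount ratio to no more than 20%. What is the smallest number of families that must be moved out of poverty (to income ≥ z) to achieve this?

4 of the 6 families are poor, so H = 4/6 = 0.667.
A headcount ratio of at most 20% allows at most ⌊0.20 × 6⌋ = 1 poor families.
So at least 4 − 1 = 3 must be lifted.

3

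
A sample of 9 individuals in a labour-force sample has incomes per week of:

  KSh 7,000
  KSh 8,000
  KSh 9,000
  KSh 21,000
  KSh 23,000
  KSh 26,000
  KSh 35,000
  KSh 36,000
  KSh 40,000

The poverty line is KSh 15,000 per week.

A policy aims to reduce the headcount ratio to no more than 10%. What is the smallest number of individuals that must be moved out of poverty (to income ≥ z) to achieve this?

3 of the 9 individuals are poor, so H = 3/9 = 0.333.
A headcount ratio of at most 10% allows at most ⌊0.10 × 9⌋ = 0 poor individuals.
So at least 3 − 0 = 3 must be lifted.

3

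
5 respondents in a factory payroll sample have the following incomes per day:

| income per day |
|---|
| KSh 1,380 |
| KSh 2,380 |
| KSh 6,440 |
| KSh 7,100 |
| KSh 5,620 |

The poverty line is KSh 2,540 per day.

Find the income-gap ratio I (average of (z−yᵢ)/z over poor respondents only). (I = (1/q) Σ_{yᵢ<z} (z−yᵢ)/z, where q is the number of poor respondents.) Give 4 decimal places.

0.2598

Below the line: KSh 1,380, KSh 2,380 (q = 2 of N = 5).
Relative gaps: 0.4567, 0.0630; sum = 0.519685.
The income-gap ratio divides by q (the poor only): 0.519685 / 2 = 0.2598.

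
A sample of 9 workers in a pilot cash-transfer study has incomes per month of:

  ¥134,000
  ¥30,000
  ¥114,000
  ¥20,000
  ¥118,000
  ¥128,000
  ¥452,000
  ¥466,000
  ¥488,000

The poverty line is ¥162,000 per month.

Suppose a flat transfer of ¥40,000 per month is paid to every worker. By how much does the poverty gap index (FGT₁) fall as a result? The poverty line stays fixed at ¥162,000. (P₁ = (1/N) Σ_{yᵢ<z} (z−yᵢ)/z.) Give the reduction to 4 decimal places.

0.1523

Before: below the line — ¥20,000, ¥30,000, ¥114,000, ¥118,000, ¥128,000, ¥134,000; poverty gap index (FGT₁) = 0.293553.
After the ¥40,000 transfer: below the line — ¥60,000, ¥70,000, ¥154,000, ¥158,000; poverty gap index (FGT₁) = 0.141289.
Reduction = 0.293553 − 0.141289 = 0.1523.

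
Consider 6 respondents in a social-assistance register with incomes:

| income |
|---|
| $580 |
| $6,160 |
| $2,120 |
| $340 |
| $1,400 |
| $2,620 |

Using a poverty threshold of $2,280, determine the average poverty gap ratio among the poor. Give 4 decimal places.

Incomes under z: $340, $580, $1,400, $2,120 (q = 4 of N = 6).
Shortfall ratios (z−y)/z: 0.8509, 0.7456, 0.3860, 0.0702; sum = 2.052632.
I averages over the q = 4 poor units only: 2.052632 / 4 = 0.5132.

0.5132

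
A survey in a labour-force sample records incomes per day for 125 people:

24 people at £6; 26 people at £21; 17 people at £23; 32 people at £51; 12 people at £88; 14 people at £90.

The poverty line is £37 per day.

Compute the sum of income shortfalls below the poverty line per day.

Below z: 24×£6, 26×£21, 17×£23 (q = 67 of N = 125).
Individual gaps: 24×(37−6) = 744; 26×(37−21) = 416; 17×(37−23) = 238.
Aggregate gap = £1,398.

£1,398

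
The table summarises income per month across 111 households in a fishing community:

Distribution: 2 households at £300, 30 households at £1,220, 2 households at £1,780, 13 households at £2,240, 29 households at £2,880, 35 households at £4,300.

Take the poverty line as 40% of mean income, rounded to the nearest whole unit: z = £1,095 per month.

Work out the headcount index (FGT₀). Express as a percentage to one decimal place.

1.8%

2 of the 111 households have income below £1,095.
H = 2/111 = 1.8%.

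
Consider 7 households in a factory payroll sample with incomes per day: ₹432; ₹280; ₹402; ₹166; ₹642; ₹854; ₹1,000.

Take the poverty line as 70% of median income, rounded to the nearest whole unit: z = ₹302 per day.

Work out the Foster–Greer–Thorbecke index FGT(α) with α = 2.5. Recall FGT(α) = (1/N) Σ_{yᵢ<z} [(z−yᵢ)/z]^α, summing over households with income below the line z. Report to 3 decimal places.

Below z: ₹166, ₹280 (q = 2 of N = 7).
Shortfall ratios: (302−166)/302 = 0.4503; (302−280)/302 = 0.0728.
Raised to α = 2.5: 0.13609; 0.00143.
Sum = 0.137523; FGT(2.5) = 0.137523 / 7 = 0.020.

0.020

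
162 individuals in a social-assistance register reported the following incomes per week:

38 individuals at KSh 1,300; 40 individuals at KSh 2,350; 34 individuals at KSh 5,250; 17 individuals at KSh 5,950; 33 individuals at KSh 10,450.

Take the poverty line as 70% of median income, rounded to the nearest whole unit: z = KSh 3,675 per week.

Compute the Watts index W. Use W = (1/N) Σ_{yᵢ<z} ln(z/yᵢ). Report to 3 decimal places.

0.354

Below z: 38×KSh 1,300, 40×KSh 2,350 (q = 78 of N = 162).
Log gaps: ln(3675/1300) = 1.0392 (×38); ln(3675/2350) = 0.4471 (×40).
W = 57.374689 / 162 = 0.354.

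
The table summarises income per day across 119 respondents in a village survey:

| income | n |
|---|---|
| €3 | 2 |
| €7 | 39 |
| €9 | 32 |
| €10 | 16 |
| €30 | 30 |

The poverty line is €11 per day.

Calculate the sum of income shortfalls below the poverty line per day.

Below z: 2×€3, 39×€7, 32×€9, 16×€10 (q = 89 of N = 119).
Individual gaps: 2×(11−3) = 16; 39×(11−7) = 156; 32×(11−9) = 64; 16×(11−10) = 16.
Aggregate gap = €252.

€252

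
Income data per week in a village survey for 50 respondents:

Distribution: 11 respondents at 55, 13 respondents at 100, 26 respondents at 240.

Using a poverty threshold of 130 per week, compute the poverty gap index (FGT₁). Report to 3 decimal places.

0.187

Below the line: 11×55, 13×100 (q = 24 of N = 50).
Shortfall ratios: (130−55)/130 = 0.5769 (×11); (130−100)/130 = 0.2308 (×13).
Σ = 9.346154. Dividing by the full population N = 50 gives P₁ = 0.187.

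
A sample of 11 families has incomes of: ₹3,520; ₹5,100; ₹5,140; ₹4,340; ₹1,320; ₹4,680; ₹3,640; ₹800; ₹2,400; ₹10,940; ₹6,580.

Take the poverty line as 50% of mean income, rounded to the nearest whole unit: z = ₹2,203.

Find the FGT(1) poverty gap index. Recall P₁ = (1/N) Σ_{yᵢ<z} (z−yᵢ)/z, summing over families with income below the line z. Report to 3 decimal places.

Below the line: ₹800, ₹1,320 (q = 2 of N = 11).
Shortfall ratios: (2203−800)/2203 = 0.6369; (2203−1320)/2203 = 0.4008.
Σ = 1.037676. Dividing by the full population N = 11 gives P₁ = 0.094.

0.094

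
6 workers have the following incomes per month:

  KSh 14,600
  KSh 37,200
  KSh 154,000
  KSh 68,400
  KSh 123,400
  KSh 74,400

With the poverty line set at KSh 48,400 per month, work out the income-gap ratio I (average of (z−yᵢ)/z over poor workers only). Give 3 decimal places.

Below z: KSh 14,600, KSh 37,200 (q = 2 of N = 6).
Relative gaps: 0.6983, 0.2314; sum = 0.929752.
The income-gap ratio divides by q (the poor only): 0.929752 / 2 = 0.465.

0.465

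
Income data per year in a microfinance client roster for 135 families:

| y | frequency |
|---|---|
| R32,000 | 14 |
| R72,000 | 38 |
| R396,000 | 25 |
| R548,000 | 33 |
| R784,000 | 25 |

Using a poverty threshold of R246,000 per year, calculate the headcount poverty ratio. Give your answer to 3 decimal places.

52 of the 135 families have income below R246,000.
H = 52/135 = 0.385.

0.385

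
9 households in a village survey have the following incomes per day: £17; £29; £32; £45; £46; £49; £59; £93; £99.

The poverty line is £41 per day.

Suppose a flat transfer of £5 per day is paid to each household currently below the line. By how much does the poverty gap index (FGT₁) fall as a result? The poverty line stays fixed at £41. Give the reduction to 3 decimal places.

0.041

Before: below the line — £17, £29, £32; poverty gap index (FGT₁) = 0.12195.
After the £5 transfer: below the line — £22, £34, £37; poverty gap index (FGT₁) = 0.08130.
Reduction = 0.12195 − 0.08130 = 0.041.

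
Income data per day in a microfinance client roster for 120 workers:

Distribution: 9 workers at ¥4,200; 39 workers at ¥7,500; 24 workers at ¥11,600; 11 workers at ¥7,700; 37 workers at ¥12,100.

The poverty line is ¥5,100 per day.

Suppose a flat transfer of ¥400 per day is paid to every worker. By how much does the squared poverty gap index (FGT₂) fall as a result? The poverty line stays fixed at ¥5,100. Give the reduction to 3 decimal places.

0.002

Before: below the line — 9×¥4,200; squared poverty gap index (FGT₂) = 0.00234.
After the ¥400 transfer: below the line — 9×¥4,600; squared poverty gap index (FGT₂) = 0.00072.
Reduction = 0.00234 − 0.00072 = 0.002.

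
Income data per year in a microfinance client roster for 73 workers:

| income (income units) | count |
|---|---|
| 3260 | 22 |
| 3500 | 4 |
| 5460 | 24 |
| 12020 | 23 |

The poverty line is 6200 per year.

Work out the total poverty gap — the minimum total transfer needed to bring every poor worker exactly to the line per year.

Poor units: 22×3260, 4×3500, 24×5460 (q = 50 of N = 73).
Individual gaps: 22×(6200−3260) = 64680; 4×(6200−3500) = 10800; 24×(6200−5460) = 17760.
Aggregate gap = 93240.

93240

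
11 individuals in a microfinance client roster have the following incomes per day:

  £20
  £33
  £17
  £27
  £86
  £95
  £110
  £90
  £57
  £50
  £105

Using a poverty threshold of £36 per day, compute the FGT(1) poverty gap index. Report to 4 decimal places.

0.1187

Below z: £17, £20, £27, £33 (q = 4 of N = 11).
Shortfall ratios: (36−17)/36 = 0.5278; (36−20)/36 = 0.4444; (36−27)/36 = 0.2500; (36−33)/36 = 0.0833.
Σ = 1.305556. Dividing by the full population N = 11 gives P₁ = 0.1187.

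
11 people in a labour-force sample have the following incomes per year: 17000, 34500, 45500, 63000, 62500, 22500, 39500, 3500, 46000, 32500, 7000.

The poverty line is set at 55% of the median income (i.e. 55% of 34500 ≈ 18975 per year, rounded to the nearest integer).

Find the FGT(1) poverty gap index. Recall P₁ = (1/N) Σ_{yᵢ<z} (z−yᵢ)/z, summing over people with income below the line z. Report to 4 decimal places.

0.1410

Below the line: 3500, 7000, 17000 (q = 3 of N = 11).
Gap ratios (z−y)/z: (18975−3500)/18975 = 0.8155; (18975−7000)/18975 = 0.6311; (18975−17000)/18975 = 0.1041.
Σ = 1.550725. Dividing by the full population N = 11 gives P₁ = 0.1410.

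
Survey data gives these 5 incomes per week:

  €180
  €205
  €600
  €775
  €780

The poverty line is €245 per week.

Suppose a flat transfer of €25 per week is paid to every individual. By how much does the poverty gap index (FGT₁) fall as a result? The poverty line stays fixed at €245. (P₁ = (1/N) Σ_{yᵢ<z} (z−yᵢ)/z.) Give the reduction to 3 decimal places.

0.041

Before: below the line — €180, €205; poverty gap index (FGT₁) = 0.08571.
After the €25 transfer: below the line — €205, €230; poverty gap index (FGT₁) = 0.04490.
Reduction = 0.08571 − 0.04490 = 0.041.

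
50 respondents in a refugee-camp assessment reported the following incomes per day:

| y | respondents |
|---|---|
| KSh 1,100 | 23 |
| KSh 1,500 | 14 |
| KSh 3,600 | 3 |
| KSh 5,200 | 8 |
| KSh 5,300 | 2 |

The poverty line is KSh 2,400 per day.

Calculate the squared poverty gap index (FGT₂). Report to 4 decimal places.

0.1743

Below the line: 23×KSh 1,100, 14×KSh 1,500 (q = 37 of N = 50).
Relative gaps: (2400−1100)/2400 = 0.5417 (×23); (2400−1500)/2400 = 0.3750 (×14).
Squared: 0.2934 (×23); 0.1406 (×14).
Sum = 8.717014; P₂ = 8.717014 / 50 = 0.1743.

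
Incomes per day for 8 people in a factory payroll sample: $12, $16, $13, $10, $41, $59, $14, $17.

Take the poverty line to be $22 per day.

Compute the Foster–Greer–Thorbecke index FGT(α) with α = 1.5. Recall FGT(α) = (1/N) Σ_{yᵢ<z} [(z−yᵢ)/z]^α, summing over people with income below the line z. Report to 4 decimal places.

0.1801

Below the line: $10, $12, $13, $14, $16, $17 (q = 6 of N = 8).
Shortfall ratios: (22−10)/22 = 0.5455; (22−12)/22 = 0.4545; (22−13)/22 = 0.4091; (22−14)/22 = 0.3636; (22−16)/22 = 0.2727; (22−17)/22 = 0.2273.
Raised to α = 1.5: 0.40284; 0.30645; 0.26166; 0.21928; 0.14243; 0.10835.
Sum = 1.441011; FGT(1.5) = 1.441011 / 8 = 0.1801.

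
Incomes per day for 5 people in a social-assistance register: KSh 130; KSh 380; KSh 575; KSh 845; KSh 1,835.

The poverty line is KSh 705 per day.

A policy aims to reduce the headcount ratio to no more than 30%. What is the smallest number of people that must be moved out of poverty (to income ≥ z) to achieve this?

3 of the 5 people are poor, so H = 3/5 = 0.600.
A headcount ratio of at most 30% allows at most ⌊0.30 × 5⌋ = 1 poor people.
So at least 3 − 1 = 2 must be lifted.

2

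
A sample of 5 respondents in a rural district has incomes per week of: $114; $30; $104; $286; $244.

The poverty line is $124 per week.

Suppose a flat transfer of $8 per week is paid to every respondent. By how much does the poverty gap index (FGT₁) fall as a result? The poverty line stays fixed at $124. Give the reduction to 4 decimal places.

Before: below the line — $30, $104, $114; poverty gap index (FGT₁) = 0.200000.
After the $8 transfer: below the line — $38, $112, $122; poverty gap index (FGT₁) = 0.161290.
Reduction = 0.200000 − 0.161290 = 0.0387.

0.0387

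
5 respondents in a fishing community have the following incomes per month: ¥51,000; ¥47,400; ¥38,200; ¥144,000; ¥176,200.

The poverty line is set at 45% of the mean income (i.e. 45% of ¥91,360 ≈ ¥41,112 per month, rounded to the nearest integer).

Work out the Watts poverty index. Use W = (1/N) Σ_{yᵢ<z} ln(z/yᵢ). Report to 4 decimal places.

Below the line: ¥38,200 (q = 1 of N = 5).
ln(z/y) terms: ln(41112/38200) = 0.0735.
W = 0.073465 / 5 = 0.0147.

0.0147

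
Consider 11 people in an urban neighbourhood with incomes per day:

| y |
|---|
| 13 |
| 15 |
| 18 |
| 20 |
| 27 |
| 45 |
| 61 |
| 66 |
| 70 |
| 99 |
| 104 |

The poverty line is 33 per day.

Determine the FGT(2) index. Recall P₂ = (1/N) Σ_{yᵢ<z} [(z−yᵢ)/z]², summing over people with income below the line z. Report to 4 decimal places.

Below the line: 13, 15, 18, 20, 27 (q = 5 of N = 11).
Normalized shortfalls: (33−13)/33 = 0.6061; (33−15)/33 = 0.5455; (33−18)/33 = 0.4545; (33−20)/33 = 0.3939; (33−27)/33 = 0.1818.
Squared: 0.3673; 0.2975; 0.2066; 0.1552; 0.0331.
Sum = 1.059688; P₂ = 1.059688 / 11 = 0.0963.

0.0963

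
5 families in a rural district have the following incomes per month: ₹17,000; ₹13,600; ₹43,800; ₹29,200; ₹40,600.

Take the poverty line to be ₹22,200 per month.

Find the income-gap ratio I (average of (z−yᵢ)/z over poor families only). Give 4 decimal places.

Below z: ₹13,600, ₹17,000 (q = 2 of N = 5).
Shortfall ratios (z−y)/z: 0.3874, 0.2342; sum = 0.621622.
The income-gap ratio divides by q (the poor only): 0.621622 / 2 = 0.3108.

0.3108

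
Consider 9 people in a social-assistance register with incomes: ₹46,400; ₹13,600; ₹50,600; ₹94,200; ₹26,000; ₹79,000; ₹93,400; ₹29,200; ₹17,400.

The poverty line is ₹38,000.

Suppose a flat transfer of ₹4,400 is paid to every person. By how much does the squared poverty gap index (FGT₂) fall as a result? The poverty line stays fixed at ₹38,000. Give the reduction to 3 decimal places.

Before: below the line — ₹13,600, ₹17,400, ₹26,000, ₹29,200; squared poverty gap index (FGT₂) = 0.09550.
After the ₹4,400 transfer: below the line — ₹18,000, ₹21,800, ₹30,400, ₹33,600; squared poverty gap index (FGT₂) = 0.05691.
Reduction = 0.09550 − 0.05691 = 0.039.

0.039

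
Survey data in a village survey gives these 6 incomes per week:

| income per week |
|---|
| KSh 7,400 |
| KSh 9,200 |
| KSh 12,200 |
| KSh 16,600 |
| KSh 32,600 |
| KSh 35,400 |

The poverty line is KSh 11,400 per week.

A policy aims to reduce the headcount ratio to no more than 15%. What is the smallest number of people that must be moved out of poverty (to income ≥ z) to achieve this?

Currently q = 2 of N = 6 are below the line (H = 0.333).
A headcount ratio of at most 15% allows at most ⌊0.15 × 6⌋ = 0 poor people.
So at least 2 − 0 = 2 must be lifted.

2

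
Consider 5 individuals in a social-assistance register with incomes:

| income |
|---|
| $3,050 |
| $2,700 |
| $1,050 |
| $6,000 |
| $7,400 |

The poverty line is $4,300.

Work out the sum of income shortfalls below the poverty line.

Below z: $1,050, $2,700, $3,050 (q = 3 of N = 5).
Individual gaps: 4300−1050 = 3250; 4300−2700 = 1600; 4300−3050 = 1250.
Aggregate gap = $6,100.

$6,100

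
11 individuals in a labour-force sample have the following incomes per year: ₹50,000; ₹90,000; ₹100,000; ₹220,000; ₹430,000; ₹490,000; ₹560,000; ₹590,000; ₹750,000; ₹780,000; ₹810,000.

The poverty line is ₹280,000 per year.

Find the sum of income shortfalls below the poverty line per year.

₹660,000

Below z: ₹50,000, ₹90,000, ₹100,000, ₹220,000 (q = 4 of N = 11).
Individual gaps: 280000−50000 = 230000; 280000−90000 = 190000; 280000−100000 = 180000; 280000−220000 = 60000.
Aggregate gap = ₹660,000.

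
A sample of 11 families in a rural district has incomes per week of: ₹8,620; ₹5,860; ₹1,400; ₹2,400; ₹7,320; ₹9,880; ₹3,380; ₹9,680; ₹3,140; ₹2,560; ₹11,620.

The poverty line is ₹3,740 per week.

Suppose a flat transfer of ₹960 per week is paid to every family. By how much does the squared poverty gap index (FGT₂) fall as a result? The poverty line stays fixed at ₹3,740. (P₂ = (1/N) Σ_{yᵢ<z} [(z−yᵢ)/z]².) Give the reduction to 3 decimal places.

Before: below the line — ₹1,400, ₹2,400, ₹2,560, ₹3,140, ₹3,380; squared poverty gap index (FGT₂) = 0.05949.
After the ₹960 transfer: below the line — ₹2,360, ₹3,360, ₹3,520; squared poverty gap index (FGT₂) = 0.01363.
Reduction = 0.05949 − 0.01363 = 0.046.

0.046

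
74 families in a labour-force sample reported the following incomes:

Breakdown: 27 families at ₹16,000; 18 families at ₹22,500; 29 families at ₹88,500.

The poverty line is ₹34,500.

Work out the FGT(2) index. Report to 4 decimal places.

0.1343

Below the line: 27×₹16,000, 18×₹22,500 (q = 45 of N = 74).
Normalized shortfalls: (34500−16000)/34500 = 0.5362 (×27); (34500−22500)/34500 = 0.3478 (×18).
Squared: 0.2875 (×27); 0.1210 (×18).
Sum = 9.941399; P₂ = 9.941399 / 74 = 0.1343.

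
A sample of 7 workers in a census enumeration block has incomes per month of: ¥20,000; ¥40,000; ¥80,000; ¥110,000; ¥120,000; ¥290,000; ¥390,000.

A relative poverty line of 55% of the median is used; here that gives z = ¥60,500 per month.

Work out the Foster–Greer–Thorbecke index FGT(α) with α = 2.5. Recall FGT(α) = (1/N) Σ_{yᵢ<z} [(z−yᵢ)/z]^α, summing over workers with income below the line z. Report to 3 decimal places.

0.062

Poor units: ¥20,000, ¥40,000 (q = 2 of N = 7).
Normalized shortfalls: (60500−20000)/60500 = 0.6694; (60500−40000)/60500 = 0.3388.
Raised to α = 2.5: 0.36665; 0.06683.
Sum = 0.433482; FGT(2.5) = 0.433482 / 7 = 0.062.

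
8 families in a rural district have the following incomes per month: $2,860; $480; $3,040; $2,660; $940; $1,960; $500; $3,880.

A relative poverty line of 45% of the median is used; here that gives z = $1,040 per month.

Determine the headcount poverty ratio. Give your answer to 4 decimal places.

3 of the 8 families have income below $1,040.
H = 3/8 = 0.3750.

0.3750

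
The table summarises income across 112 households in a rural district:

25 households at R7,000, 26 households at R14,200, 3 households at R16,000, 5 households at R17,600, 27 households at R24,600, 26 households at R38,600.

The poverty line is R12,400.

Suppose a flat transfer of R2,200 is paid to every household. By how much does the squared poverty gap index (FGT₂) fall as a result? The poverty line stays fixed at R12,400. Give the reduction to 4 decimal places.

0.0275

Before: below the line — 25×R7,000; squared poverty gap index (FGT₂) = 0.042332.
After the R2,200 transfer: below the line — 25×R9,200; squared poverty gap index (FGT₂) = 0.014865.
Reduction = 0.042332 − 0.014865 = 0.0275.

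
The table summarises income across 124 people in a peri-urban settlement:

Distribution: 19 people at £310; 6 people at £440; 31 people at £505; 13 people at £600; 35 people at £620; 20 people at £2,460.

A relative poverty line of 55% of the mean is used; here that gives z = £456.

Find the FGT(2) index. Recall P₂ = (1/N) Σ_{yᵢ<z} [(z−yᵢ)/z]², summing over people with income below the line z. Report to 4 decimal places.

Incomes under z: 19×£310, 6×£440 (q = 25 of N = 124).
Gap ratios (z−y)/z: (456−310)/456 = 0.3202 (×19); (456−440)/456 = 0.0351 (×6).
Squared: 0.1025 (×19); 0.0012 (×6).
Sum = 1.955121; P₂ = 1.955121 / 124 = 0.0158.

0.0158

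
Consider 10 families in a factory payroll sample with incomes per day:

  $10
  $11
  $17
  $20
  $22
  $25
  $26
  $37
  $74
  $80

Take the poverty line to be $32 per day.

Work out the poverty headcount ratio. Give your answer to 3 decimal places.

7 of the 10 families have income below $32.
H = 7/10 = 0.700.

0.700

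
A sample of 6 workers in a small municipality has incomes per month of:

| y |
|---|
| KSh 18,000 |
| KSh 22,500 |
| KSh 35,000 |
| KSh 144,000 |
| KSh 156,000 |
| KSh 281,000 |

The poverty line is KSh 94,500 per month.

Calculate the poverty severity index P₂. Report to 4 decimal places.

0.2720

Below the line: KSh 18,000, KSh 22,500, KSh 35,000 (q = 3 of N = 6).
Gap ratios (z−y)/z: (94500−18000)/94500 = 0.8095; (94500−22500)/94500 = 0.7619; (94500−35000)/94500 = 0.6296.
Squared: 0.6553; 0.5805; 0.3964.
Sum = 1.632261; P₂ = 1.632261 / 6 = 0.2720.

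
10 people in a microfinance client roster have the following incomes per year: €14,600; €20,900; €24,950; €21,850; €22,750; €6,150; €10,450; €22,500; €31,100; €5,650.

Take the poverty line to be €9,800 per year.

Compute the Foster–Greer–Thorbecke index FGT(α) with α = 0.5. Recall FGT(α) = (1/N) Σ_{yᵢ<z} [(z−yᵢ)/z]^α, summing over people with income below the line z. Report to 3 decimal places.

Incomes under z: €5,650, €6,150 (q = 2 of N = 10).
Shortfall ratios: (9800−5650)/9800 = 0.4235; (9800−6150)/9800 = 0.3724.
Raised to α = 0.5: 0.65075; 0.61029.
Sum = 1.261031; FGT(0.5) = 1.261031 / 10 = 0.126.

0.126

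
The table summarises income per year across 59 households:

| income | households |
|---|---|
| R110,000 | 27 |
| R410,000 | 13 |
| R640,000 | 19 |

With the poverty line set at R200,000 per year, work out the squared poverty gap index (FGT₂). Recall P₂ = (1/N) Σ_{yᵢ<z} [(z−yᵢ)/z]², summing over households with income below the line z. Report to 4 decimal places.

0.0927

Below z: 27×R110,000 (q = 27 of N = 59).
Relative gaps: (200000−110000)/200000 = 0.4500 (×27).
Squared: 0.2025 (×27).
Sum = 5.467500; P₂ = 5.467500 / 59 = 0.0927.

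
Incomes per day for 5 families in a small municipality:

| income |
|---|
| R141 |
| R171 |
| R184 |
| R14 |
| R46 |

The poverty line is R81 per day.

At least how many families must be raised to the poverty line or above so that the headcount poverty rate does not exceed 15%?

2

Currently q = 2 of N = 5 are below the line (H = 0.400).
A headcount ratio of at most 15% allows at most ⌊0.15 × 5⌋ = 0 poor families.
So at least 2 − 0 = 2 must be lifted.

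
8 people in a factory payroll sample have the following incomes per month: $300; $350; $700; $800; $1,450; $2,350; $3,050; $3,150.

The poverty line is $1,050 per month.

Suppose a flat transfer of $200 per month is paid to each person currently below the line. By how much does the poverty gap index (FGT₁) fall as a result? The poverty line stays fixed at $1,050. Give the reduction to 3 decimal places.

Before: below the line — $300, $350, $700, $800; poverty gap index (FGT₁) = 0.24405.
After the $200 transfer: below the line — $500, $550, $900, $1,000; poverty gap index (FGT₁) = 0.14881.
Reduction = 0.24405 − 0.14881 = 0.095.

0.095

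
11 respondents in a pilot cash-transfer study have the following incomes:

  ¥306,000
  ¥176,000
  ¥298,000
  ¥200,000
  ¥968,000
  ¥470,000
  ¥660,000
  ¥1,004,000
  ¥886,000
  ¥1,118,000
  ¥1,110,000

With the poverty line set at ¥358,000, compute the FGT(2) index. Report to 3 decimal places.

Below z: ¥176,000, ¥200,000, ¥298,000, ¥306,000 (q = 4 of N = 11).
Shortfall ratios: (358000−176000)/358000 = 0.5084; (358000−200000)/358000 = 0.4413; (358000−298000)/358000 = 0.1676; (358000−306000)/358000 = 0.1453.
Squared: 0.2585; 0.1948; 0.0281; 0.0211.
Sum = 0.502419; P₂ = 0.502419 / 11 = 0.046.

0.046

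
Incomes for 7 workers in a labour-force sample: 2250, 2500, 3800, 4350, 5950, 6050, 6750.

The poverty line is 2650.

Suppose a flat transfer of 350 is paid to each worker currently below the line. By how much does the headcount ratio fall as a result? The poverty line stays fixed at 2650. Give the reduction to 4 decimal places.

Before: below the line — 2250, 2500; headcount ratio = 0.285714.
After the 350 transfer: below the line — 2600; headcount ratio = 0.142857.
Reduction = 0.285714 − 0.142857 = 0.1429.

0.1429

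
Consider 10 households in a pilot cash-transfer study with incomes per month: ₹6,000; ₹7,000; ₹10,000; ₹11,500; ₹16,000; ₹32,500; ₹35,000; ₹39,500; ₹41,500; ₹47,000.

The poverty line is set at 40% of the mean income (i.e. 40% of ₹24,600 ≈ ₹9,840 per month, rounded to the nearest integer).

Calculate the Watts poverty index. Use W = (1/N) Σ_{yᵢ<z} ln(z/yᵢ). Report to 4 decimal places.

Below z: ₹6,000, ₹7,000 (q = 2 of N = 10).
ln(z/y) terms: ln(9840/6000) = 0.4947; ln(9840/7000) = 0.3405.
W = 0.835242 / 10 = 0.0835.

0.0835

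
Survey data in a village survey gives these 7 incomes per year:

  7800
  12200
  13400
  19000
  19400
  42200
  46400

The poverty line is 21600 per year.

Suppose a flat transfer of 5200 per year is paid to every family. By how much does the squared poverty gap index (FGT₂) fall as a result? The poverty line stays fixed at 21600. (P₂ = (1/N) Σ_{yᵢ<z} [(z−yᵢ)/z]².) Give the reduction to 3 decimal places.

0.079

Before: below the line — 7800, 12200, 13400, 19000, 19400; squared poverty gap index (FGT₂) = 0.10951.
After the 5200 transfer: below the line — 13000, 17400, 18600; squared poverty gap index (FGT₂) = 0.03080.
Reduction = 0.10951 − 0.03080 = 0.079.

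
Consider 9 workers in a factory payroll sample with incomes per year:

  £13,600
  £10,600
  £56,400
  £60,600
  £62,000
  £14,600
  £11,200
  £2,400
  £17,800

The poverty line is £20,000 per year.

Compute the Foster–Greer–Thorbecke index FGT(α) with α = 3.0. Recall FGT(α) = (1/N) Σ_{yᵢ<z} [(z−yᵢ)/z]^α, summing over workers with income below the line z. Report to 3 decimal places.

0.103

Poor units: £2,400, £10,600, £11,200, £13,600, £14,600, £17,800 (q = 6 of N = 9).
Gap ratios (z−y)/z: (20000−2400)/20000 = 0.8800; (20000−10600)/20000 = 0.4700; (20000−11200)/20000 = 0.4400; (20000−13600)/20000 = 0.3200; (20000−14600)/20000 = 0.2700; (20000−17800)/20000 = 0.1100.
Raised to α = 3.0: 0.68147; 0.10382; 0.08518; 0.03277; 0.01968; 0.00133.
Sum = 0.924261; FGT(3.0) = 0.924261 / 9 = 0.103.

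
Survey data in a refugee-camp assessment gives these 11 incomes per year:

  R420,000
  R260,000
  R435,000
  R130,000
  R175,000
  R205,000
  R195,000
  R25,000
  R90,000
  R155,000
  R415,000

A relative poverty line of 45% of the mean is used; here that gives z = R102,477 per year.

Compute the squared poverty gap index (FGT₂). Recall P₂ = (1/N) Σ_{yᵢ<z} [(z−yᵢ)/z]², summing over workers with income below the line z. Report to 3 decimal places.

Poor units: R25,000, R90,000 (q = 2 of N = 11).
Shortfall ratios: (102477−25000)/102477 = 0.7560; (102477−90000)/102477 = 0.1218.
Squared: 0.5716; 0.0148.
Sum = 0.586425; P₂ = 0.586425 / 11 = 0.053.

0.053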